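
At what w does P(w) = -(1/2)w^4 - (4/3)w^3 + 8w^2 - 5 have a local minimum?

0

Critical points: P'(w) = -2w^3 - 4w^2 + 16w vanishes at w = -4, 0, 2.
Since P''(w) = -6w^2 - 8w + 16, we get P''(-4) = -48 < 0 ⇒ local maximum; P''(0) = 16 > 0 ⇒ local minimum; P''(2) = -24 < 0 ⇒ local maximum.
So the local minimum value is P(0) = -5.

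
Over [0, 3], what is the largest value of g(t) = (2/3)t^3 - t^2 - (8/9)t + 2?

25/3

The derivative is 2t^2 - 2t - 8/9, whose only zero in [0, 3] is t = 4/3.
Evaluating at the critical points and endpoints: g(0) = 2, g(4/3) = 50/81, g(3) = 25/3.
Hence the absolute maximum is 25/3 at t = 3.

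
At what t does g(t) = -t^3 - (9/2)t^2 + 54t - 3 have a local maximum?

g'(t) = -3t^2 - 9t + 54 = 0 at t = -6, 3.
g''(t) = -6t - 9. g''(-6) = 27 > 0 ⇒ local minimum; g''(3) = -27 < 0 ⇒ local maximum.
Thus g has its local maximum at t = 3, with value 183/2.

3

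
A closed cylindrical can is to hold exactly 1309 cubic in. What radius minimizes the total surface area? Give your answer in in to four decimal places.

5.9282

With radius r and height h, πr²h = 1309 so h = 1309/(πr²), and S(r) = 2πr² + 2πrh = 2πr² + 2·1309/r.
S'(r) = 4πr − 2·1309/r² = 0 ⇒ r³ = 1309/(2π), so r ≈ 5.9282 and h = 2r ≈ 11.8563.
S''(r) = 4π + 4·1309/r³ > 0, so this is the minimum; S ≈ 662.4315.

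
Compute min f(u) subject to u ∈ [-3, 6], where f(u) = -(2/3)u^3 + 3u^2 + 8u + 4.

f'(u) = -2u^2 + 6u + 8, which vanishes at u = -1 and u = 4.
Evaluating at the critical points and endpoints: f(-3) = 25; f(-1) = -1/3; f(4) = 124/3; f(6) = 16.
Hence the absolute minimum is -1/3 at u = -1.

-1/3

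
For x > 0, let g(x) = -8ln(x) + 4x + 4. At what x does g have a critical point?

2

g'(x) = -8/x + 4 = 0 gives x = 2.
g''(x) = 8/x², which is positive for x > 0, so this is a local minimum.
g(2) = -8·ln(2) + 8 + 4 ≈ 6.4548.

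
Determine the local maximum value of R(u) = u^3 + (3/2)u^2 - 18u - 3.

75/2

R'(u) = 3u^2 + 3u - 18 = 0 at u = -3, 2.
Since R''(u) = 6u + 3, we get R''(-3) = -15 < 0 ⇒ local maximum; R''(2) = 15 > 0 ⇒ local minimum.
The local maximum is R(-3) = 75/2.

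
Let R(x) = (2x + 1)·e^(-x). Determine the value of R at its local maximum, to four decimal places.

1.2131

By the product rule, R'(x) = (-2x + 1)·e^(-x). Since e^(-x) > 0, the only critical point is x = 1/2.
R''(1/2) has the same sign as -2 < 0, so this is a local maximum.
R(1/2) = (2)·e^(-1/2) ≈ 1.2131.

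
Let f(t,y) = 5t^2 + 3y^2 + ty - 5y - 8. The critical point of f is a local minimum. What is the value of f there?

∂f/∂t = 10t + y = 0 and ∂f/∂y = t + 6y - 5 = 0, so (t, y) = (-5/59, 50/59).
The Hessian has f_{tt} = 10, f_{yy} = 6, f_{ty} = 1, giving D = 59 > 0 with f_{tt} > 0, so the point is a local minimum.
f(-5/59, 50/59) = -597/59.

-597/59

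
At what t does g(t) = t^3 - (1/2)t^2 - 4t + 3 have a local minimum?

4/3

g'(t) = 3t^2 - t - 4. Setting g'(t) = 0 gives t ∈ {-1, 4/3}.
Since g''(t) = 6t - 1, we get g''(-1) = -7 < 0 ⇒ local maximum; g''(4/3) = 7 > 0 ⇒ local minimum.
Thus g has its local minimum at t = 4/3, with value -23/27.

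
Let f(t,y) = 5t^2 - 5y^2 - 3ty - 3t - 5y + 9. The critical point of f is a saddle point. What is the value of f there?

∂f/∂t = 10t - 3y - 3 = 0 and ∂f/∂y = -3t - 10y - 5 = 0, so (t, y) = (15/109, -59/109).
The Hessian has f_{tt} = 10, f_{yy} = -10, f_{ty} = -3, giving D = -109 < 0, so the point is a saddle point.
f(15/109, -59/109) = 1106/109.

1106/109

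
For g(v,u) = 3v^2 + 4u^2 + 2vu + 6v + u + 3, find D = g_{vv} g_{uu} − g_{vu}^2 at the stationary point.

∂g/∂v = 6v + 2u + 6 = 0 and ∂g/∂u = 2v + 8u + 1 = 0, so (v, u) = (-23/22, 3/22).
The Hessian has g_{vv} = 6, g_{uu} = 8, g_{vu} = 2, giving D = 44 > 0 with g_{vv} > 0, so the point is a local minimum.
D = (6)·(8) − (2)^2 = 44.

44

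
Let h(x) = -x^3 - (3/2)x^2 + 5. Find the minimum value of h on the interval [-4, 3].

-71/2

Differentiating, h'(x) = -3x^2 - 3x; which vanishes at x = -1 and x = 0.
Candidates: h(-4) = 45, h(-1) = 9/2, h(0) = 5, h(3) = -71/2.
The minimum over the interval is -71/2, attained at x = 3.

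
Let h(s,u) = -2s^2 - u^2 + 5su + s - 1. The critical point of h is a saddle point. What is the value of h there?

∂h/∂s = -4s + 5u + 1 = 0 and ∂h/∂u = 5s - 2u = 0, so (s, u) = (-2/17, -5/17).
The Hessian has h_{ss} = -4, h_{uu} = -2, h_{su} = 5, giving D = -17 < 0, so the point is a saddle point.
h(-2/17, -5/17) = -18/17.

-18/17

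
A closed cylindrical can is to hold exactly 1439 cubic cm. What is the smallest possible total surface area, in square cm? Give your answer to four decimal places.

With radius r and height h, πr²h = 1439 so h = 1439/(πr²), and S(r) = 2πr² + 2πrh = 2πr² + 2·1439/r.
S'(r) = 4πr − 2·1439/r² = 0 ⇒ r³ = 1439/(2π), so r ≈ 6.1182 and h = 2r ≈ 12.2365.
S''(r) = 4π + 4·1439/r³ > 0, so this is the minimum; S ≈ 705.5943.

705.5943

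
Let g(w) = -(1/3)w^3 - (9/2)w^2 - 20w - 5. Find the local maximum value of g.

73/3

Critical points: g'(w) = -w^2 - 9w - 20 vanishes at w = -5, -4.
Second-derivative test with g''(w) = -2w - 9: g''(-5) = 1 > 0 ⇒ local minimum; g''(-4) = -1 < 0 ⇒ local maximum.
The local maximum is g(-4) = 73/3.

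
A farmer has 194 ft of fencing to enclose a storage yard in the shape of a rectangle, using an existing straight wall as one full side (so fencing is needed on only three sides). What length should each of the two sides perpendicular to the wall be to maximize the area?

97/2

Let the sides perpendicular to the wall have length x and the parallel side y, so 2x + y = 194 and the area is A = xy = x(194 − 2x).
A'(x) = 194 − 4x = 0 gives x = 97/2, and A''(x) = −4 < 0 confirms a maximum.
Then y = 194 − 2·97/2 = 97 and A = 9409/2.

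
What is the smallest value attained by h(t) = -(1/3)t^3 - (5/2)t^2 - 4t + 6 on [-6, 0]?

The derivative is -t^2 - 5t - 4, which vanishes at t = -4 and t = -1.
Evaluating at the critical points and endpoints: h(-6) = 12; h(-4) = 10/3; h(-1) = 47/6; h(0) = 6.
So the minimum is h(-4) = 10/3.

10/3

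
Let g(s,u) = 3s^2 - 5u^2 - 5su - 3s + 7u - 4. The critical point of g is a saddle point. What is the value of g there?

-343/85

∂g/∂s = 6s - 5u - 3 = 0 and ∂g/∂u = -5s - 10u + 7 = 0, so (s, u) = (13/17, 27/85).
The Hessian has g_{ss} = 6, g_{uu} = -10, g_{su} = -5, giving D = -85 < 0, so the point is a saddle point.
g(13/17, 27/85) = -343/85.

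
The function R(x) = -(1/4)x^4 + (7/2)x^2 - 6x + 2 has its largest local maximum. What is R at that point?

125/4

R'(x) = -x^3 + 7x - 6 = 0 at x = -3, 1, 2.
Second-derivative test with R''(x) = -3x^2 + 7: R''(-3) = -20 < 0 ⇒ local maximum; R''(1) = 4 > 0 ⇒ local minimum; R''(2) = -5 < 0 ⇒ local maximum.
Thus R has its largest local maximum at x = -3, with value 125/4.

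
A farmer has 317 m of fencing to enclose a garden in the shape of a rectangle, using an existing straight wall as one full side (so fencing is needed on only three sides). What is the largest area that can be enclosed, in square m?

Let the sides perpendicular to the wall have length x and the parallel side y, so 2x + y = 317 and the area is A = xy = x(317 − 2x).
A'(x) = 317 − 4x = 0 gives x = 317/4, and A''(x) = −4 < 0 confirms a maximum.
Then y = 317 − 2·317/4 = 317/2 and A = 100489/8.

100489/8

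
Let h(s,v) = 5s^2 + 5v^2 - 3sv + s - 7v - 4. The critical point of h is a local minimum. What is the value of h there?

∂h/∂s = 10s - 3v + 1 = 0 and ∂h/∂v = -3s + 10v - 7 = 0, so (s, v) = (11/91, 67/91).
The Hessian has h_{ss} = 10, h_{vv} = 10, h_{sv} = -3, giving D = 91 > 0 with h_{ss} > 0, so the point is a local minimum.
h(11/91, 67/91) = -593/91.

-593/91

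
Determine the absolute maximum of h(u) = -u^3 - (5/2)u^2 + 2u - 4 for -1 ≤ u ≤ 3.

-197/54

The derivative is -3u^2 - 5u + 2, whose only zero in [-1, 3] is u = 1/3.
Compare values at every candidate in [-1, 3]: h(-1) = -15/2, h(1/3) = -197/54, h(3) = -95/2.
Hence the absolute maximum is -197/54 at u = 1/3.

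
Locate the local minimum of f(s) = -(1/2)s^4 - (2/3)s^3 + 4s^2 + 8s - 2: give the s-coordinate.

-1

f'(s) = -2s^3 - 2s^2 + 8s + 8. Setting f'(s) = 0 gives s ∈ {-2, -1, 2}.
f''(s) = -6s^2 - 4s + 8. f''(-2) = -8 < 0 ⇒ local maximum; f''(-1) = 6 > 0 ⇒ local minimum; f''(2) = -24 < 0 ⇒ local maximum.
Thus f has its local minimum at s = -1, with value -35/6.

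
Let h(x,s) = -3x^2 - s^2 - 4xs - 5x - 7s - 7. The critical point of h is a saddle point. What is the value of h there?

∂h/∂x = -6x - 4s - 5 = 0 and ∂h/∂s = -4x - 2s - 7 = 0, so (x, s) = (-9/2, 11/2).
The Hessian has h_{xx} = -6, h_{ss} = -2, h_{xs} = -4, giving D = -4 < 0, so the point is a saddle point.
h(-9/2, 11/2) = -15.

-15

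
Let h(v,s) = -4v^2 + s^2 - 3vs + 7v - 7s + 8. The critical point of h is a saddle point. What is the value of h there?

∂h/∂v = -8v - 3s + 7 = 0 and ∂h/∂s = -3v + 2s - 7 = 0, so (v, s) = (-7/25, 77/25).
The Hessian has h_{vv} = -8, h_{ss} = 2, h_{vs} = -3, giving D = -25 < 0, so the point is a saddle point.
h(-7/25, 77/25) = -94/25.

-94/25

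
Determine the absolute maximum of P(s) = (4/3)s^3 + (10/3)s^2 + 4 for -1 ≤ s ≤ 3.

70

The derivative is 4s^2 + (20/3)s, whose only zero in [-1, 3] is s = 0.
Compare values at every candidate in [-1, 3]: P(-1) = 6; P(0) = 4; P(3) = 70.
Hence the absolute maximum is 70 at s = 3.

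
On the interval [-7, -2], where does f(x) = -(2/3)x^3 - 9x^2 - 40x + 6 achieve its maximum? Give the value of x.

The derivative is -2x^2 - 18x - 40, which vanishes at x = -5 and x = -4.
Evaluating at the critical points and endpoints: f(-7) = 221/3,  f(-5) = 193/3,  f(-4) = 194/3,  f(-2) = 166/3.
So the maximum is f(-7) = 221/3.

-7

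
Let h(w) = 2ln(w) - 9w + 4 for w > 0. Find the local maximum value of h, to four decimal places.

h'(w) = 2/w − 9 = 0 gives w = 2/9.
h''(w) = -2/w², which is negative for w > 0, so this is a local maximum.
h(2/9) = 2·ln(2/9) - 2 + 4 ≈ -1.0082.

-1.0082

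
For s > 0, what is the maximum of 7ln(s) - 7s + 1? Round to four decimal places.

-6.0000

g'(s) = 7/s − 7 = 0 gives s = 1.
g''(s) = -7/s², which is negative for s > 0, so this is a local maximum.
g(1) = 7·ln(1) - 7 + 1 ≈ -6.0000.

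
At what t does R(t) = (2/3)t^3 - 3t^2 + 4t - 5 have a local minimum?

2

R'(t) = 2t^2 - 6t + 4 = 0 at t = 1, 2.
Since R''(t) = 4t - 6, we get R''(1) = -2 < 0 ⇒ local maximum; R''(2) = 2 > 0 ⇒ local minimum.
So the local minimum value is R(2) = -11/3.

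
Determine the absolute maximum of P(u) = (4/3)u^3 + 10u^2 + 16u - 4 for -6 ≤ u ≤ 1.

70/3

Differentiating, P'(u) = 4u^2 + 20u + 16; which vanishes at u = -4 and u = -1.
Evaluating at the critical points and endpoints: P(-6) = -28, P(-4) = 20/3, P(-1) = -34/3, P(1) = 70/3.
The maximum over the interval is 70/3, attained at u = 1.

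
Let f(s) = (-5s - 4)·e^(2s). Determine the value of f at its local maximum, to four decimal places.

f'(s) = (-5)·e^(2s) + (-5s - 4)·2·e^(2s) = (-10s - 13)·e^(2s). Since e^(2s) > 0, the only critical point is s = -13/10.
f''(-13/10) has the same sign as -10 < 0, so this is a local maximum.
f(-13/10) = (5/2)·e^(-13/5) ≈ 0.1857.

0.1857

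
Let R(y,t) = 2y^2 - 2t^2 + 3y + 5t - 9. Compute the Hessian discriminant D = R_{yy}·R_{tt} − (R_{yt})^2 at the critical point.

∂R/∂y = 4y + 3 = 0 and ∂R/∂t = -4t + 5 = 0, so (y, t) = (-3/4, 5/4).
The Hessian has R_{yy} = 4, R_{tt} = -4, R_{yt} = 0, giving D = -16 < 0, so the point is a saddle point.
D = (4)·(-4) − (0)^2 = -16.

-16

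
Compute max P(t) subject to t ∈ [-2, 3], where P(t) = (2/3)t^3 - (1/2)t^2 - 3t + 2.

P'(t) = 2t^2 - t - 3, which vanishes at t = -1 and t = 3/2.
Evaluating at the critical points and endpoints: P(-2) = 2/3; P(-1) = 23/6; P(3/2) = -11/8; P(3) = 13/2.
Hence the absolute maximum is 13/2 at t = 3.

13/2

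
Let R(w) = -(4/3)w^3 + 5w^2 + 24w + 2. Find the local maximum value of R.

R'(w) = -4w^2 + 10w + 24. Setting R'(w) = 0 gives w ∈ {-3/2, 4}.
Since R''(w) = -8w + 10, we get R''(-3/2) = 22 > 0 ⇒ local minimum; R''(4) = -22 < 0 ⇒ local maximum.
The local maximum is R(4) = 278/3.

278/3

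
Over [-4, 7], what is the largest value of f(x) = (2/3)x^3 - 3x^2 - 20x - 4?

The derivative is 2x^2 - 6x - 20, which vanishes at x = -2 and x = 5.
Candidates: f(-4) = -44/3, f(-2) = 56/3, f(5) = -287/3, f(7) = -187/3.
Hence the absolute maximum is 56/3 at x = -2.

56/3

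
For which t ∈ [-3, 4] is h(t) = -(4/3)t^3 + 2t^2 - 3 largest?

-3

The derivative is -4t^2 + 4t, which vanishes at t = 0 and t = 1.
Evaluating at the critical points and endpoints: h(-3) = 51,  h(0) = -3,  h(1) = -7/3,  h(4) = -169/3.
So the maximum is h(-3) = 51.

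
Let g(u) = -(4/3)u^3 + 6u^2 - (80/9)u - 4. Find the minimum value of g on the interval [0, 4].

-260/9

The derivative is -4u^2 + 12u - 80/9, which vanishes at u = 4/3 and u = 5/3.
Evaluating at the critical points and endpoints: g(0) = -4, g(4/3) = -676/81, g(5/3) = -674/81, g(4) = -260/9.
The minimum over the interval is -260/9, attained at u = 4.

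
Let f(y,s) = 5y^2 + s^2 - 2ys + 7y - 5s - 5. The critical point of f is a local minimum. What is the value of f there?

∂f/∂y = 10y - 2s + 7 = 0 and ∂f/∂s = -2y + 2s - 5 = 0, so (y, s) = (-1/4, 9/4).
The Hessian has f_{yy} = 10, f_{ss} = 2, f_{ys} = -2, giving D = 16 > 0 with f_{yy} > 0, so the point is a local minimum.
f(-1/4, 9/4) = -23/2.

-23/2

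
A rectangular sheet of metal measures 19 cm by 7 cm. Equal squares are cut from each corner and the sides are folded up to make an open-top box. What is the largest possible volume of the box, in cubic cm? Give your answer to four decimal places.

With cut size x, the volume is V(x) = x(19 − 2x)(7 − 2x) for 0 < x < 3.5.
V'(x) = 12x^2 − 104x + 133. Setting V'(x) = 0 gives x ≈ 1.5594 (the root in (0, 3.5)).
V''(x) = 24x − 104 is negative there, so this is the maximum; V ≈ 96.1185.

96.1185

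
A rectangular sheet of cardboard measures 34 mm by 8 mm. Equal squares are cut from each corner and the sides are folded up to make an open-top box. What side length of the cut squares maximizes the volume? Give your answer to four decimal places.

With cut size x, the volume is V(x) = x(34 − 2x)(8 − 2x) for 0 < x < 4.
V'(x) = 12x^2 − 168x + 272. Setting V'(x) = 0 gives x ≈ 1.8684 (the root in (0, 4)).
V''(x) = 24x − 168 is negative there, so this is the maximum; V ≈ 241.0574.

1.8684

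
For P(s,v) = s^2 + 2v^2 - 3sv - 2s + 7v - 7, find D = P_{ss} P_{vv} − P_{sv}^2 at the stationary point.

∂P/∂s = 2s - 3v - 2 = 0 and ∂P/∂v = -3s + 4v + 7 = 0, so (s, v) = (13, 8).
The Hessian has P_{ss} = 2, P_{vv} = 4, P_{sv} = -3, giving D = -1 < 0, so the point is a saddle point.
D = (2)·(4) − (-3)^2 = -1.

-1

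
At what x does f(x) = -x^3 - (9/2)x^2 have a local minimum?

f'(x) = -3x^2 - 9x. Setting f'(x) = 0 gives x ∈ {-3, 0}.
f''(x) = -6x - 9. f''(-3) = 9 > 0 ⇒ local minimum; f''(0) = -9 < 0 ⇒ local maximum.
Thus f has its local minimum at x = -3, with value -27/2.

-3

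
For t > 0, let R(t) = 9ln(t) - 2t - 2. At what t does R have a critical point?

9/2

R'(t) = 9/t − 2 = 0 gives t = 9/2.
R''(t) = -9/t², which is negative for t > 0, so this is a local maximum.
R(9/2) = 9·ln(9/2) - 9 - 2 ≈ 2.5367.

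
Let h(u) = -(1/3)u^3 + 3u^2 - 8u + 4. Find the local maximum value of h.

h'(u) = -u^2 + 6u - 8 = 0 at u = 2, 4.
h''(u) = -2u + 6. h''(2) = 2 > 0 ⇒ local minimum; h''(4) = -2 < 0 ⇒ local maximum.
The local maximum is h(4) = -4/3.

-4/3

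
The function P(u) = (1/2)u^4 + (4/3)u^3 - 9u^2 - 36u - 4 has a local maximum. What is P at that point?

88/3

P'(u) = 2u^3 + 4u^2 - 18u - 36. Setting P'(u) = 0 gives u ∈ {-3, -2, 3}.
P''(u) = 6u^2 + 8u - 18. P''(-3) = 12 > 0 ⇒ local minimum; P''(-2) = -10 < 0 ⇒ local maximum; P''(3) = 60 > 0 ⇒ local minimum.
The local maximum is P(-2) = 88/3.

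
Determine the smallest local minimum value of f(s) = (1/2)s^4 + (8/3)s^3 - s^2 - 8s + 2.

f'(s) = 2s^3 + 8s^2 - 2s - 8. Setting f'(s) = 0 gives s ∈ {-4, -1, 1}.
f''(s) = 6s^2 + 16s - 2. f''(-4) = 30 > 0 ⇒ local minimum; f''(-1) = -12 < 0 ⇒ local maximum; f''(1) = 20 > 0 ⇒ local minimum.
So the smallest local minimum value is f(-4) = -74/3.

-74/3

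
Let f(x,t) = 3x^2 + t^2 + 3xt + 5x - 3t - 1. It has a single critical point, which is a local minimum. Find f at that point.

∂f/∂x = 6x + 3t + 5 = 0 and ∂f/∂t = 3x + 2t - 3 = 0, so (x, t) = (-19/3, 11).
The Hessian has f_{xx} = 6, f_{tt} = 2, f_{xt} = 3, giving D = 3 > 0 with f_{xx} > 0, so the point is a local minimum.
f(-19/3, 11) = -100/3.

-100/3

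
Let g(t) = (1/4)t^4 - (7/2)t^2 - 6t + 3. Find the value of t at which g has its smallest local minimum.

Critical points: g'(t) = t^3 - 7t - 6 vanishes at t = -2, -1, 3.
g''(t) = 3t^2 - 7. g''(-2) = 5 > 0 ⇒ local minimum; g''(-1) = -4 < 0 ⇒ local maximum; g''(3) = 20 > 0 ⇒ local minimum.
Thus g has its smallest local minimum at t = 3, with value -105/4.

3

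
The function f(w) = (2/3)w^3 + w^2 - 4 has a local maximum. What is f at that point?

-11/3

Critical points: f'(w) = 2w^2 + 2w vanishes at w = -1, 0.
Since f''(w) = 4w + 2, we get f''(-1) = -2 < 0 ⇒ local maximum; f''(0) = 2 > 0 ⇒ local minimum.
So the local maximum value is f(-1) = -11/3.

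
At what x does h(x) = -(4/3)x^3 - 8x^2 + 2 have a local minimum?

h'(x) = -4x^2 - 16x = 0 at x = -4, 0.
Since h''(x) = -8x - 16, we get h''(-4) = 16 > 0 ⇒ local minimum; h''(0) = -16 < 0 ⇒ local maximum.
The local minimum is h(-4) = -122/3.

-4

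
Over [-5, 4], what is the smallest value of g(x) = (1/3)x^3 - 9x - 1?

-19

g'(x) = x^2 - 9, which vanishes at x = -3 and x = 3.
Evaluating at the critical points and endpoints: g(-5) = 7/3,  g(-3) = 17,  g(3) = -19,  g(4) = -47/3.
The minimum over the interval is -19, attained at x = 3.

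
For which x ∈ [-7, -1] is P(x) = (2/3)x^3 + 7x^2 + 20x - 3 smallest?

-7

P'(x) = 2x^2 + 14x + 20, which vanishes at x = -5 and x = -2.
Candidates: P(-7) = -86/3; P(-5) = -34/3; P(-2) = -61/3; P(-1) = -50/3.
The minimum over the interval is -86/3, attained at x = -7.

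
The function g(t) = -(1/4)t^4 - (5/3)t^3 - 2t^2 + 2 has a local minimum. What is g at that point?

17/12

g'(t) = -t^3 - 5t^2 - 4t. Setting g'(t) = 0 gives t ∈ {-4, -1, 0}.
Second-derivative test with g''(t) = -3t^2 - 10t - 4: g''(-4) = -12 < 0 ⇒ local maximum; g''(-1) = 3 > 0 ⇒ local minimum; g''(0) = -4 < 0 ⇒ local maximum.
The local minimum is g(-1) = 17/12.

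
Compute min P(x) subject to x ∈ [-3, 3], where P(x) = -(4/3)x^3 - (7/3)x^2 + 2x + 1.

-50

Differentiating, P'(x) = -4x^2 - (14/3)x + 2; which vanishes at x = -3/2 and x = 1/3.
Evaluating at the critical points and endpoints: P(-3) = 10,  P(-3/2) = -11/4,  P(1/3) = 110/81,  P(3) = -50.
So the minimum is P(3) = -50.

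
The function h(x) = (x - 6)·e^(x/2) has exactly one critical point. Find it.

4

h'(x) = 1·e^(x/2) + (x - 6)·(1/2)·e^(x/2) = ((1/2)x - 2)·e^(x/2). Since e^(x/2) > 0, the only critical point is x = 4.
h''(4) has the same sign as 1/2 > 0, so this is a local minimum.
h(4) = (-2)·e^(2) ≈ -14.7781.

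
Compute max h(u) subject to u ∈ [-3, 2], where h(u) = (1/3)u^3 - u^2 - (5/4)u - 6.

The derivative is u^2 - 2u - 5/4, whose only zero in [-3, 2] is u = -1/2.
Compare values at every candidate in [-3, 2]: h(-3) = -81/4; h(-1/2) = -17/3; h(2) = -59/6.
The maximum over the interval is -17/3, attained at u = -1/2.

-17/3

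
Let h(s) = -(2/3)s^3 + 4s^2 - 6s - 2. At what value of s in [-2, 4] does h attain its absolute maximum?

h'(s) = -2s^2 + 8s - 6, which vanishes at s = 1 and s = 3.
Candidates: h(-2) = 94/3, h(1) = -14/3, h(3) = -2, h(4) = -14/3.
So the maximum is h(-2) = 94/3.

-2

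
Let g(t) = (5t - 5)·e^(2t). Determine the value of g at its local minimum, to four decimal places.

-6.7957

By the product rule, g'(t) = (10t - 5)·e^(2t). Since e^(2t) > 0, the only critical point is t = 1/2.
g''(1/2) has the same sign as 10 > 0, so this is a local minimum.
g(1/2) = (-5/2)·e^(1) ≈ -6.7957.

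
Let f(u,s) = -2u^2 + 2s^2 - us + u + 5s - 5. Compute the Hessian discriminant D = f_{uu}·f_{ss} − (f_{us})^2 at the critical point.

-17

∂f/∂u = -4u - s + 1 = 0 and ∂f/∂s = -u + 4s + 5 = 0, so (u, s) = (9/17, -19/17).
The Hessian has f_{uu} = -4, f_{ss} = 4, f_{us} = -1, giving D = -17 < 0, so the point is a saddle point.
D = (-4)·(4) − (-1)^2 = -17.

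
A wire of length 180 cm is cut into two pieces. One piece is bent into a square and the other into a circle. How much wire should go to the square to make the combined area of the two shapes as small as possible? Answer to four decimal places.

Let x be the length used for the square. Square side x/4; circle radius (180−x)/(2π).
A(x) = (x/4)² + π·((180−x)/(2π))² = x²/16 + (180−x)²/(4π) for 0 ≤ x ≤ 180. A'(x) = x/8 − (180−x)/(2π) = 0 gives x = 4·180/(π+4) ≈ 100.8178.
A'' = 1/8 + 1/(2π) > 0, so this gives the minimum combined area; x ≈ 100.8178 cm to the square.

100.8178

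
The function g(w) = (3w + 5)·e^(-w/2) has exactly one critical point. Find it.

g'(w) = 3·e^(-w/2) + (3w + 5)·(-1/2)·e^(-w/2) = (-(3/2)w + 1/2)·e^(-w/2). Since e^(-w/2) > 0, the only critical point is w = 1/3.
g''(1/3) has the same sign as -3/2 < 0, so this is a local maximum.
g(1/3) = (6)·e^(-1/6) ≈ 5.0789.

1/3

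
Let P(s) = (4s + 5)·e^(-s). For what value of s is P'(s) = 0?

-1/4

P'(s) = 4·e^(-s) + (4s + 5)·(-1)·e^(-s) = (-4s - 1)·e^(-s). Since e^(-s) > 0, the only critical point is s = -1/4.
P''(-1/4) has the same sign as -4 < 0, so this is a local maximum.
P(-1/4) = (4)·e^(1/4) ≈ 5.1361.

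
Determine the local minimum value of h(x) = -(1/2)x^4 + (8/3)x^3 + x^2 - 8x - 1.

h'(x) = -2x^3 + 8x^2 + 2x - 8. Setting h'(x) = 0 gives x ∈ {-1, 1, 4}.
Since h''(x) = -6x^2 + 16x + 2, we get h''(-1) = -20 < 0 ⇒ local maximum; h''(1) = 12 > 0 ⇒ local minimum; h''(4) = -30 < 0 ⇒ local maximum.
The local minimum is h(1) = -35/6.

-35/6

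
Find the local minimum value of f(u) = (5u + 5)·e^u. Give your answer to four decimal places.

By the product rule, f'(u) = (5u + 10)·e^u. Since e^u > 0, the only critical point is u = -2.
f''(-2) has the same sign as 5 > 0, so this is a local minimum.
f(-2) = (-5)·e^(-2) ≈ -0.6767.

-0.6767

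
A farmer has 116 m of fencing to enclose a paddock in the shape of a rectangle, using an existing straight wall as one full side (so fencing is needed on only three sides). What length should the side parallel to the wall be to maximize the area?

Let the sides perpendicular to the wall have length x and the parallel side y, so 2x + y = 116 and the area is A = xy = x(116 − 2x).
A'(x) = 116 − 4x = 0 gives x = 29, and A''(x) = −4 < 0 confirms a maximum.
Then y = 116 − 2·29 = 58 and A = 1682.

58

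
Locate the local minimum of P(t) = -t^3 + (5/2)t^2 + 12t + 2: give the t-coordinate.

-4/3

P'(t) = -3t^2 + 5t + 12 = 0 at t = -4/3, 3.
Second-derivative test with P''(t) = -6t + 5: P''(-4/3) = 13 > 0 ⇒ local minimum; P''(3) = -13 < 0 ⇒ local maximum.
Thus P has its local minimum at t = -4/3, with value -194/27.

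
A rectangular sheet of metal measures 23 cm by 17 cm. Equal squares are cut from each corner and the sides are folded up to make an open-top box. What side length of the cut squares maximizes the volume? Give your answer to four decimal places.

With cut size x, the volume is V(x) = x(23 − 2x)(17 − 2x) for 0 < x < 8.5.
V'(x) = 12x^2 − 160x + 391. Setting V'(x) = 0 gives x ≈ 3.2227 (the root in (0, 8.5)).
V''(x) = 24x − 160 is negative there, so this is the maximum; V ≈ 563.0933.

3.2227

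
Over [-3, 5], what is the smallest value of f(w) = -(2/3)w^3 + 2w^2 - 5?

-115/3

f'(w) = -2w^2 + 4w, which vanishes at w = 0 and w = 2.
Evaluating at the critical points and endpoints: f(-3) = 31; f(0) = -5; f(2) = -7/3; f(5) = -115/3.
Hence the absolute minimum is -115/3 at w = 5.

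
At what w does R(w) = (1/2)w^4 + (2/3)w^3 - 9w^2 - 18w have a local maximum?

Critical points: R'(w) = 2w^3 + 2w^2 - 18w - 18 vanishes at w = -3, -1, 3.
Second-derivative test with R''(w) = 6w^2 + 4w - 18: R''(-3) = 24 > 0 ⇒ local minimum; R''(-1) = -16 < 0 ⇒ local maximum; R''(3) = 48 > 0 ⇒ local minimum.
Thus R has its local maximum at w = -1, with value 53/6.

-1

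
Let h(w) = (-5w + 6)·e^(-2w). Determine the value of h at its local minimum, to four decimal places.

-0.0834

Differentiating with the product rule gives h'(w) = (10w - 17)·e^(-2w). Since e^(-2w) > 0, the only critical point is w = 17/10.
h''(17/10) has the same sign as 10 > 0, so this is a local minimum.
h(17/10) = (-5/2)·e^(-17/5) ≈ -0.0834.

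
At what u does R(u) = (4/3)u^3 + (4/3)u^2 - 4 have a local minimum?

0

R'(u) = 4u^2 + (8/3)u. Setting R'(u) = 0 gives u ∈ {-2/3, 0}.
R''(u) = 8u + 8/3. R''(-2/3) = -8/3 < 0 ⇒ local maximum; R''(0) = 8/3 > 0 ⇒ local minimum.
The local minimum is R(0) = -4.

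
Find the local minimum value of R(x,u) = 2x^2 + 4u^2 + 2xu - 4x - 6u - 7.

∂R/∂x = 4x + 2u - 4 = 0 and ∂R/∂u = 2x + 8u - 6 = 0, so (x, u) = (5/7, 4/7).
The Hessian has R_{xx} = 4, R_{uu} = 8, R_{xu} = 2, giving D = 28 > 0 with R_{xx} > 0, so the point is a local minimum.
R(5/7, 4/7) = -71/7.

-71/7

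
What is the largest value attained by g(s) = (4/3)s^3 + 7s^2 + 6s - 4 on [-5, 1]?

31/3

g'(s) = 4s^2 + 14s + 6, which vanishes at s = -3 and s = -1/2.
Evaluating at the critical points and endpoints: g(-5) = -77/3,  g(-3) = 5,  g(-1/2) = -65/12,  g(1) = 31/3.
So the maximum is g(1) = 31/3.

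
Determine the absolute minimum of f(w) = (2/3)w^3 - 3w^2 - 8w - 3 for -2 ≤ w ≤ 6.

f'(w) = 2w^2 - 6w - 8, which vanishes at w = -1 and w = 4.
Candidates: f(-2) = -13/3; f(-1) = 4/3; f(4) = -121/3; f(6) = -15.
So the minimum is f(4) = -121/3.

-121/3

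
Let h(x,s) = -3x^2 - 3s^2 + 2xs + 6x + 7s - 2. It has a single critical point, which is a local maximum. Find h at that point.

∂h/∂x = -6x + 2s + 6 = 0 and ∂h/∂s = 2x - 6s + 7 = 0, so (x, s) = (25/16, 27/16).
The Hessian has h_{xx} = -6, h_{ss} = -6, h_{xs} = 2, giving D = 32 > 0 with h_{xx} < 0, so the point is a local maximum.
h(25/16, 27/16) = 275/32.

275/32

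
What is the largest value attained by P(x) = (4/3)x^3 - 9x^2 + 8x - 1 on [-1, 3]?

Differentiating, P'(x) = 4x^2 - 18x + 8; whose only zero in [-1, 3] is x = 1/2.
Evaluating at the critical points and endpoints: P(-1) = -58/3, P(1/2) = 11/12, P(3) = -22.
Hence the absolute maximum is 11/12 at x = 1/2.

11/12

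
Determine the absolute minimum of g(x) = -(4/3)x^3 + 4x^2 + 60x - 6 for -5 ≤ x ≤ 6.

-114

The derivative is -4x^2 + 8x + 60, which vanishes at x = -3 and x = 5.
Evaluating at the critical points and endpoints: g(-5) = -118/3,  g(-3) = -114,  g(5) = 682/3,  g(6) = 210.
Hence the absolute minimum is -114 at x = -3.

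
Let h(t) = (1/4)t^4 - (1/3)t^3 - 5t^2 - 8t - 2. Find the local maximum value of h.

Critical points: h'(t) = t^3 - t^2 - 10t - 8 vanishes at t = -2, -1, 4.
Second-derivative test with h''(t) = 3t^2 - 2t - 10: h''(-2) = 6 > 0 ⇒ local minimum; h''(-1) = -5 < 0 ⇒ local maximum; h''(4) = 30 > 0 ⇒ local minimum.
Thus h has its local maximum at t = -1, with value 19/12.

19/12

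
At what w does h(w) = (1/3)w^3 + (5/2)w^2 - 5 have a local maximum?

-5

Critical points: h'(w) = w^2 + 5w vanishes at w = -5, 0.
Since h''(w) = 2w + 5, we get h''(-5) = -5 < 0 ⇒ local maximum; h''(0) = 5 > 0 ⇒ local minimum.
So the local maximum value is h(-5) = 95/6.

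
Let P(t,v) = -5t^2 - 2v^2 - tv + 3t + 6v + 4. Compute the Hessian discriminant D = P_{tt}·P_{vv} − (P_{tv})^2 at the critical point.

39

∂P/∂t = -10t - v + 3 = 0 and ∂P/∂v = -t - 4v + 6 = 0, so (t, v) = (2/13, 19/13).
The Hessian has P_{tt} = -10, P_{vv} = -4, P_{tv} = -1, giving D = 39 > 0 with P_{tt} < 0, so the point is a local maximum.
D = (-10)·(-4) − (-1)^2 = 39.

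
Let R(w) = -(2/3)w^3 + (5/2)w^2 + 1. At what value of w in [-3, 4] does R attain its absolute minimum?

4

The derivative is -2w^2 + 5w, which vanishes at w = 0 and w = 5/2.
Candidates: R(-3) = 83/2; R(0) = 1; R(5/2) = 149/24; R(4) = -5/3.
Hence the absolute minimum is -5/3 at w = 4.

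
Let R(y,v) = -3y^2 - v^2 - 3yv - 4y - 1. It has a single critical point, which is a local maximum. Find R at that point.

13/3

∂R/∂y = -6y - 3v - 4 = 0 and ∂R/∂v = -3y - 2v = 0, so (y, v) = (-8/3, 4).
The Hessian has R_{yy} = -6, R_{vv} = -2, R_{yv} = -3, giving D = 3 > 0 with R_{yy} < 0, so the point is a local maximum.
R(-8/3, 4) = 13/3.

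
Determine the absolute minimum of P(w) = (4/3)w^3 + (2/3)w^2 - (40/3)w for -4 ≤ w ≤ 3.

-64/3

Differentiating, P'(w) = 4w^2 + (4/3)w - 40/3; which vanishes at w = -2 and w = 5/3.
Candidates: P(-4) = -64/3; P(-2) = 56/3; P(5/3) = -1150/81; P(3) = 2.
The minimum over the interval is -64/3, attained at w = -4.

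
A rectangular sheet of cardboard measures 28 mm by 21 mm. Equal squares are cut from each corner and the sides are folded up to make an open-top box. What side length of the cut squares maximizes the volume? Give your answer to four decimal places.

3.9602

With cut size x, the volume is V(x) = x(28 − 2x)(21 − 2x) for 0 < x < 10.5.
V'(x) = 12x^2 − 196x + 588. Setting V'(x) = 0 gives x ≈ 3.9602 (the root in (0, 10.5)).
V''(x) = 24x − 196 is negative there, so this is the maximum; V ≈ 1040.0797.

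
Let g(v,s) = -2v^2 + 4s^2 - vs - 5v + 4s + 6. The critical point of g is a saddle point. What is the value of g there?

82/11

∂g/∂v = -4v - s - 5 = 0 and ∂g/∂s = -v + 8s + 4 = 0, so (v, s) = (-12/11, -7/11).
The Hessian has g_{vv} = -4, g_{ss} = 8, g_{vs} = -1, giving D = -33 < 0, so the point is a saddle point.
g(-12/11, -7/11) = 82/11.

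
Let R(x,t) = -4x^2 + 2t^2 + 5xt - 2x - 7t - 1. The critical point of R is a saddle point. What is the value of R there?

-105/19

∂R/∂x = -8x + 5t - 2 = 0 and ∂R/∂t = 5x + 4t - 7 = 0, so (x, t) = (9/19, 22/19).
The Hessian has R_{xx} = -8, R_{tt} = 4, R_{xt} = 5, giving D = -57 < 0, so the point is a saddle point.
R(9/19, 22/19) = -105/19.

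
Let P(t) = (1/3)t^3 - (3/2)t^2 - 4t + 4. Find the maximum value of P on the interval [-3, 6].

P'(t) = t^2 - 3t - 4, which vanishes at t = -1 and t = 4.
Evaluating at the critical points and endpoints: P(-3) = -13/2; P(-1) = 37/6; P(4) = -44/3; P(6) = -2.
So the maximum is P(-1) = 37/6.

37/6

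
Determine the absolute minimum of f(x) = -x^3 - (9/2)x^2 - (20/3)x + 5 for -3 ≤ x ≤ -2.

Differentiating, f'(x) = -3x^2 - 9x - 20/3; which has no zeros in [-3, -2].
Candidates: f(-3) = 23/2, f(-2) = 25/3.
So the minimum is f(-2) = 25/3.

25/3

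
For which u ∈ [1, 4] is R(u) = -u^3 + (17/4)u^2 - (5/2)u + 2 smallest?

4

Differentiating, R'(u) = -3u^2 + (17/2)u - 5/2; whose only zero in [1, 4] is u = 5/2.
Candidates: R(1) = 11/4; R(5/2) = 107/16; R(4) = -4.
So the minimum is R(4) = -4.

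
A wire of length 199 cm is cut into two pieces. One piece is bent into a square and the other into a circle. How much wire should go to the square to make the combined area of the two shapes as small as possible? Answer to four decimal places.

111.4597

Let x be the length used for the square. Square side x/4; circle radius (199−x)/(2π).
A(x) = (x/4)² + π·((199−x)/(2π))² = x²/16 + (199−x)²/(4π) for 0 ≤ x ≤ 199. A'(x) = x/8 − (199−x)/(2π) = 0 gives x = 4·199/(π+4) ≈ 111.4597.
A'' = 1/8 + 1/(2π) > 0, so this gives the minimum combined area; x ≈ 111.4597 cm to the square.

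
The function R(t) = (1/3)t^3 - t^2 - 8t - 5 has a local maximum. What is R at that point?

13/3

Critical points: R'(t) = t^2 - 2t - 8 vanishes at t = -2, 4.
Second-derivative test with R''(t) = 2t - 2: R''(-2) = -6 < 0 ⇒ local maximum; R''(4) = 6 > 0 ⇒ local minimum.
So the local maximum value is R(-2) = 13/3.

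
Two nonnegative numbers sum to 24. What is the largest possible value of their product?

144

With x + y = 24, the product is P(x) = x(24 − x).
P'(x) = 24 − 2x = 0 gives x = 12; P'' = −2 < 0, so this is the maximum.
P = 12·12 = 144.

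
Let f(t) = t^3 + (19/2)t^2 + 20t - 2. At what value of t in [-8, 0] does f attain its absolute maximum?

-5

f'(t) = 3t^2 + 19t + 20, which vanishes at t = -5 and t = -4/3.
Compare values at every candidate in [-8, 0]: f(-8) = -66; f(-5) = 21/2; f(-4/3) = -382/27; f(0) = -2.
So the maximum is f(-5) = 21/2.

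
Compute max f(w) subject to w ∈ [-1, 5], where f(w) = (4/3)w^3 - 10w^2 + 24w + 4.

122/3

Differentiating, f'(w) = 4w^2 - 20w + 24; which vanishes at w = 2 and w = 3.
Evaluating at the critical points and endpoints: f(-1) = -94/3, f(2) = 68/3, f(3) = 22, f(5) = 122/3.
The maximum over the interval is 122/3, attained at w = 5.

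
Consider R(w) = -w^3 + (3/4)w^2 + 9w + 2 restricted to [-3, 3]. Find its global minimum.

-103/16

The derivative is -3w^2 + (3/2)w + 9, which vanishes at w = -3/2 and w = 2.
Compare values at every candidate in [-3, 3]: R(-3) = 35/4, R(-3/2) = -103/16, R(2) = 15, R(3) = 35/4.
So the minimum is R(-3/2) = -103/16.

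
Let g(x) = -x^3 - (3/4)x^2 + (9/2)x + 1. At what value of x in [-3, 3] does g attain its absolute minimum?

g'(x) = -3x^2 - (3/2)x + 9/2, which vanishes at x = -3/2 and x = 1.
Candidates: g(-3) = 31/4,  g(-3/2) = -65/16,  g(1) = 15/4,  g(3) = -77/4.
Hence the absolute minimum is -77/4 at x = 3.

3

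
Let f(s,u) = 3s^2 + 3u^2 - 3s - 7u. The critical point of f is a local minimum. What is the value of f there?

-29/6

∂f/∂s = 6s - 3 = 0 and ∂f/∂u = 6u - 7 = 0, so (s, u) = (1/2, 7/6).
The Hessian has f_{ss} = 6, f_{uu} = 6, f_{su} = 0, giving D = 36 > 0 with f_{ss} > 0, so the point is a local minimum.
f(1/2, 7/6) = -29/6.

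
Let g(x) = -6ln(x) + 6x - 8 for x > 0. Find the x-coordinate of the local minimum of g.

1

g'(x) = -6/x + 6 = 0 gives x = 1.
g''(x) = 6/x², which is positive for x > 0, so this is a local minimum.
g(1) = -6·ln(1) + 6 - 8 ≈ -2.0000.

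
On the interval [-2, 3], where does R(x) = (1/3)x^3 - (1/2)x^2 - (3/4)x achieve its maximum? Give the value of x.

Differentiating, R'(x) = x^2 - x - 3/4; which vanishes at x = -1/2 and x = 3/2.
Compare values at every candidate in [-2, 3]: R(-2) = -19/6, R(-1/2) = 5/24, R(3/2) = -9/8, R(3) = 9/4.
Hence the absolute maximum is 9/4 at x = 3.

3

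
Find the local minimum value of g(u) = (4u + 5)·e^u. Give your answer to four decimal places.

-0.4216

By the product rule, g'(u) = (4u + 9)·e^u. Since e^u > 0, the only critical point is u = -9/4.
g''(-9/4) has the same sign as 4 > 0, so this is a local minimum.
g(-9/4) = (-4)·e^(-9/4) ≈ -0.4216.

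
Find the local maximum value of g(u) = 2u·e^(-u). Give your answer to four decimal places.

0.7358

Differentiating with the product rule gives g'(u) = (-2u + 2)·e^(-u). Since e^(-u) > 0, the only critical point is u = 1.
g''(1) has the same sign as -2 < 0, so this is a local maximum.
g(1) = (2)·e^(-1) ≈ 0.7358.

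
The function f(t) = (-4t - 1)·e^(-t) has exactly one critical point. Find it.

3/4

By the product rule, f'(t) = (4t - 3)·e^(-t). Since e^(-t) > 0, the only critical point is t = 3/4.
f''(3/4) has the same sign as 4 > 0, so this is a local minimum.
f(3/4) = (-4)·e^(-3/4) ≈ -1.8895.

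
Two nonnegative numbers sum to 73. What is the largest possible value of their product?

5329/4

With x + y = 73, the product is P(x) = x(73 − x).
P'(x) = 73 − 2x = 0 gives x = 73/2; P'' = −2 < 0, so this is the maximum.
P = 73/2·73/2 = 5329/4.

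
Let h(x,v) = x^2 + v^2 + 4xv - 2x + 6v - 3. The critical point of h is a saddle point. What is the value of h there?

13/3

∂h/∂x = 2x + 4v - 2 = 0 and ∂h/∂v = 4x + 2v + 6 = 0, so (x, v) = (-7/3, 5/3).
The Hessian has h_{xx} = 2, h_{vv} = 2, h_{xv} = 4, giving D = -12 < 0, so the point is a saddle point.
h(-7/3, 5/3) = 13/3.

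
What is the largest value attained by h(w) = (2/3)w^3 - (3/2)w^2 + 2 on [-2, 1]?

The derivative is 2w^2 - 3w, whose only zero in [-2, 1] is w = 0.
Candidates: h(-2) = -28/3; h(0) = 2; h(1) = 7/6.
Hence the absolute maximum is 2 at w = 0.

2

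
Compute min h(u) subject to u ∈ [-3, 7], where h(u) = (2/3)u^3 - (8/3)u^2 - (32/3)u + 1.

h'(u) = 2u^2 - (16/3)u - 32/3, which vanishes at u = -4/3 and u = 4.
Candidates: h(-3) = -9,  h(-4/3) = 721/81,  h(4) = -125/3,  h(7) = 73/3.
Hence the absolute minimum is -125/3 at u = 4.

-125/3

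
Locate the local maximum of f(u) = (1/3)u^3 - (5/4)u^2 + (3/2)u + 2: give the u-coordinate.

1

Critical points: f'(u) = u^2 - (5/2)u + 3/2 vanishes at u = 1, 3/2.
f''(u) = 2u - 5/2. f''(1) = -1/2 < 0 ⇒ local maximum; f''(3/2) = 1/2 > 0 ⇒ local minimum.
So the local maximum value is f(1) = 31/12.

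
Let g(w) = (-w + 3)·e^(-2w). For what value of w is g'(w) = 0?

7/2

By the product rule, g'(w) = (2w - 7)·e^(-2w). Since e^(-2w) > 0, the only critical point is w = 7/2.
g''(7/2) has the same sign as 2 > 0, so this is a local minimum.
g(7/2) = (-1/2)·e^(-7) ≈ -0.0005.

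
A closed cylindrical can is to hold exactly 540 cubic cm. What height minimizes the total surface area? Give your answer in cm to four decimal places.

With radius r and height h, πr²h = 540 so h = 540/(πr²), and S(r) = 2πr² + 2πrh = 2πr² + 2·540/r.
S'(r) = 4πr − 2·540/r² = 0 ⇒ r³ = 540/(2π), so r ≈ 4.4130 and h = 2r ≈ 8.8261.
S''(r) = 4π + 4·540/r³ > 0, so this is the minimum; S ≈ 367.0938.

8.8261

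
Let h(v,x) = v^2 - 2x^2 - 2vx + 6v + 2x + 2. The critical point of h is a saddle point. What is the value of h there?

-5/3

∂h/∂v = 2v - 2x + 6 = 0 and ∂h/∂x = -2v - 4x + 2 = 0, so (v, x) = (-5/3, 4/3).
The Hessian has h_{vv} = 2, h_{xx} = -4, h_{vx} = -2, giving D = -12 < 0, so the point is a saddle point.
h(-5/3, 4/3) = -5/3.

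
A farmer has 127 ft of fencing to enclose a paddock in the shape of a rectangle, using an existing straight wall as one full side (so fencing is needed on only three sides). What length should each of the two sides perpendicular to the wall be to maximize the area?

127/4

Let the sides perpendicular to the wall have length x and the parallel side y, so 2x + y = 127 and the area is A = xy = x(127 − 2x).
A'(x) = 127 − 4x = 0 gives x = 127/4, and A''(x) = −4 < 0 confirms a maximum.
Then y = 127 − 2·127/4 = 127/2 and A = 16129/8.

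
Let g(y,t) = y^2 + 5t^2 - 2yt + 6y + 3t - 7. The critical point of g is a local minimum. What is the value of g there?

-337/16

∂g/∂y = 2y - 2t + 6 = 0 and ∂g/∂t = -2y + 10t + 3 = 0, so (y, t) = (-33/8, -9/8).
The Hessian has g_{yy} = 2, g_{tt} = 10, g_{yt} = -2, giving D = 16 > 0 with g_{yy} > 0, so the point is a local minimum.
g(-33/8, -9/8) = -337/16.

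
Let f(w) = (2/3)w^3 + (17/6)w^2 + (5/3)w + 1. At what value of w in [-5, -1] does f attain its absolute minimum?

-5

The derivative is 2w^2 + (17/3)w + 5/3, whose only zero in [-5, -1] is w = -5/2.
Compare values at every candidate in [-5, -1]: f(-5) = -119/6; f(-5/2) = 33/8; f(-1) = 3/2.
Hence the absolute minimum is -119/6 at w = -5.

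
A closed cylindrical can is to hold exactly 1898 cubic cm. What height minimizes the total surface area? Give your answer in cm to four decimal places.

With radius r and height h, πr²h = 1898 so h = 1898/(πr²), and S(r) = 2πr² + 2πrh = 2πr² + 2·1898/r.
S'(r) = 4πr − 2·1898/r² = 0 ⇒ r³ = 1898/(2π), so r ≈ 6.7097 and h = 2r ≈ 13.4195.
S''(r) = 4π + 4·1898/r³ > 0, so this is the minimum; S ≈ 848.6176.

13.4195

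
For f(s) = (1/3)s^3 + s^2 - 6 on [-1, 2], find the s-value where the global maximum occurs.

f'(s) = s^2 + 2s, whose only zero in [-1, 2] is s = 0.
Candidates: f(-1) = -16/3; f(0) = -6; f(2) = 2/3.
The maximum over the interval is 2/3, attained at s = 2.

2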